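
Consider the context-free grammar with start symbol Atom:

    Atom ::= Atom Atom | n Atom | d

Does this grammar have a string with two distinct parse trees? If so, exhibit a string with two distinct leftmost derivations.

Ambiguous

Witness: d d d

Derivation 1: Atom ⇒ Atom Atom ⇒ Atom Atom Atom ⇒ d Atom Atom ⇒ d d Atom ⇒ d d d
Derivation 2: Atom ⇒ Atom Atom ⇒ d Atom ⇒ d Atom Atom ⇒ d d Atom ⇒ d d d

Two distinct leftmost derivations for the same string.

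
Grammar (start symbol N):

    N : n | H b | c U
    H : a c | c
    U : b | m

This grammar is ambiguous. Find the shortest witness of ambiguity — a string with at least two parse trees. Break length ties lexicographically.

c b

length 1: no string has ≥2 trees
length 2: c b has 2 parse trees

Two derivations of c b:
  N ⇒ H b ⇒ c b
  N ⇒ c U ⇒ c b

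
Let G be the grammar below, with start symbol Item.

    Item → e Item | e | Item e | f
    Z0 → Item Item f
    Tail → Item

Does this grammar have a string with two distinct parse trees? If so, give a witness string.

Witness: e e

Derivation 1: Item ⇒ e Item ⇒ e e
Derivation 2: Item ⇒ Item e ⇒ e e

Two distinct leftmost derivations for the same string.

Ambiguous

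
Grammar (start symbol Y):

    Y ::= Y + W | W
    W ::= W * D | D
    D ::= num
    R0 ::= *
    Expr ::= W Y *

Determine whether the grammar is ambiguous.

Only Y, W, D are reachable from Y; ignoring the rest: This is a standard precedence ladder (Y over W over D), with each level left-recursive on its own operator ('+' at Y, '*' at W). That structure is LR(1), hence unambiguous.

Unambiguous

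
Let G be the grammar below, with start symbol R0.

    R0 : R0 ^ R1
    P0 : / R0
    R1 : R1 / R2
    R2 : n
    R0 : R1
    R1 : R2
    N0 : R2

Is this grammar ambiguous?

(N0, P0 are unreachable from R0, so their rules don't affect L(R0).) R0 → R0 ^ R1 | R1  ;  R1 → R1 / R2 | R2  — a left-associative chain with R2 at the bottom. Each string factors uniquely by precedence.

Unambiguous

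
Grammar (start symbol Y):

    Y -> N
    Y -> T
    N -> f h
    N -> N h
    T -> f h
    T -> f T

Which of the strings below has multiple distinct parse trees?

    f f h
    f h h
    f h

f h

f f h: 1 tree
f h h: 1 tree
f h: 2 trees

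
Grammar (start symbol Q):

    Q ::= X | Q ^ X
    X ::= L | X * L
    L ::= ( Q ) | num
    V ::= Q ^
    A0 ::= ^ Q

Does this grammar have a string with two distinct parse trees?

Unambiguous

Only Q, X, L are reachable from Q; ignoring the rest: This is a standard precedence ladder (Q over X over L), with each level left-recursive on its own operator ('^' at Q, '*' at X). That structure is LR(1), hence unambiguous.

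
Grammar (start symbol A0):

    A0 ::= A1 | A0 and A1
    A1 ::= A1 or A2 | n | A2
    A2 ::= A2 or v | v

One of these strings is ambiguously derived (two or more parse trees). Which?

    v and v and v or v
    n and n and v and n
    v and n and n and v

v and v and v or v: 2 trees
n and n and v and n: 1 tree
v and n and n and v: 1 tree

v and v and v or v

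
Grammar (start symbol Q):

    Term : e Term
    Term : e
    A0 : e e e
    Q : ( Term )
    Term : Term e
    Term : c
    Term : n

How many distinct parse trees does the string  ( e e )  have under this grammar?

Parse trees for ( e e ):
  [Q ( [Term e [Term e]] )]
  [Q ( [Term [Term e] e] )]

2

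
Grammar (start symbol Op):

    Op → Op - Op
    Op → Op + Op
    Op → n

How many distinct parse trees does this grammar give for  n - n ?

Parse trees for n - n:
  [Op [Op n] - [Op n]]

1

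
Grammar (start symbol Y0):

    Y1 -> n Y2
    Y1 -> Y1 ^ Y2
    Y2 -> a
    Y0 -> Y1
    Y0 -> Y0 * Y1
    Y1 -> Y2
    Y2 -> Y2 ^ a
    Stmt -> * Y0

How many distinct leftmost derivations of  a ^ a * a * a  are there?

2

Parse trees for a ^ a * a * a:
  [Y0 [Y0 [Y0 [Y1 [Y1 [Y2 a]] ^ [Y2 a]]] * [Y1 [Y2 a]]] * [Y1 [Y2 a]]]
  [Y0 [Y0 [Y0 [Y1 [Y2 [Y2 a] ^ a]]] * [Y1 [Y2 a]]] * [Y1 [Y2 a]]]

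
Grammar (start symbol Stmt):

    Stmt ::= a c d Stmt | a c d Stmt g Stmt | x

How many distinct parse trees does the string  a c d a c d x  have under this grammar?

Parse trees for a c d a c d x:
  [Stmt a c d [Stmt a c d [Stmt x]]]

1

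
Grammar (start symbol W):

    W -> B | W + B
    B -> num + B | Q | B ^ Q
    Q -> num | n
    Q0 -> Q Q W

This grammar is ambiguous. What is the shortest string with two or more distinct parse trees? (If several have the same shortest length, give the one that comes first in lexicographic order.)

num + n

length 1: no string has ≥2 trees
length 3: num + n has 2 parse trees

Two derivations of num + n:
  W ⇒ B ⇒ num + B ⇒ num + Q ⇒ num + n
  W ⇒ W + B ⇒ B + B ⇒ Q + B ⇒ num + B ⇒ num + Q ⇒ num + n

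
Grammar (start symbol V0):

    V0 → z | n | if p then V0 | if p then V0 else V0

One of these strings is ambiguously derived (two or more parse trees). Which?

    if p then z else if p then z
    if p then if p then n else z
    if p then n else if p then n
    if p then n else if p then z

if p then if p then n else z

if p then z else if p then z: 1 tree
if p then if p then n else z: 2 trees
if p then n else if p then n: 1 tree
if p then n else if p then z: 1 tree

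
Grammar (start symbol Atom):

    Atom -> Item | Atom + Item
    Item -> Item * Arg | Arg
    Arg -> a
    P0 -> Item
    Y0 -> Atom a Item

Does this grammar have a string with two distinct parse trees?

Only Atom, Item, Arg are reachable from Atom; ignoring the rest: This is a standard precedence ladder (Atom over Item over Arg), with each level left-recursive on its own operator ('+' at Atom, '*' at Item). That structure is LR(1), hence unambiguous.

Unambiguous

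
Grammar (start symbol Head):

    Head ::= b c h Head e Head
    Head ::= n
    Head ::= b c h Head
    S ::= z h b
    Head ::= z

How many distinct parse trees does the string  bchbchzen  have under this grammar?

2

Parse trees for bchbchzen:
  [Head b c h [Head b c h [Head z]] e [Head n]]
  [Head b c h [Head b c h [Head z] e [Head n]]]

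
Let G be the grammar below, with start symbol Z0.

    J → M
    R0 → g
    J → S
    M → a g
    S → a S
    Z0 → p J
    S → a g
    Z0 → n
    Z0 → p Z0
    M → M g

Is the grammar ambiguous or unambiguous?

Ambiguous

Witness: p a g

Derivation 1: Z0 ⇒ p J ⇒ p M ⇒ p a g
Derivation 2: Z0 ⇒ p J ⇒ p S ⇒ p a g

Two distinct leftmost derivations for the same string.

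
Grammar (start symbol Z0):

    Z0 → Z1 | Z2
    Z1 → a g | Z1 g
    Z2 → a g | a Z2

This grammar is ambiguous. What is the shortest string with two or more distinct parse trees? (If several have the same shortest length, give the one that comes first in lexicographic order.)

length 2: a g has 2 parse trees

Two derivations of a g:
  Z0 ⇒ Z1 ⇒ a g
  Z0 ⇒ Z2 ⇒ a g

a g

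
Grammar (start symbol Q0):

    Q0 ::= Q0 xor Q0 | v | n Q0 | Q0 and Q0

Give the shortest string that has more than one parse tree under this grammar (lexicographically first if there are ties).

length 1: no string has ≥2 trees
length 2: no string has ≥2 trees
length 3: no string has ≥2 trees
length 4: n v and v has 2 parse trees

Two derivations of n v and v:
  Q0 ⇒ n Q0 ⇒ n Q0 and Q0 ⇒ n v and Q0 ⇒ n v and v
  Q0 ⇒ Q0 and Q0 ⇒ n Q0 and Q0 ⇒ n v and Q0 ⇒ n v and v

n v and v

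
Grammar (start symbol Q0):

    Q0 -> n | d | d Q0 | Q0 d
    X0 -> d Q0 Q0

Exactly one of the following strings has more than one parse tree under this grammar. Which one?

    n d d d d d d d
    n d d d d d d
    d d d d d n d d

d d d d d n d d

n d d d d d d d: 1 tree
n d d d d d d: 1 tree
d d d d d n d d: 21 trees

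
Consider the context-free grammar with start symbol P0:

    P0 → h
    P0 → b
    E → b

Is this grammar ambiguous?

Unambiguous

(E is unreachable from P0, so its rules don't affect L(P0).) Restricted to the reachable nonterminals, every rule has the form A → t or A → t B, and no two rules for the same A share a first terminal. The grammar encodes a DFA — one run per string.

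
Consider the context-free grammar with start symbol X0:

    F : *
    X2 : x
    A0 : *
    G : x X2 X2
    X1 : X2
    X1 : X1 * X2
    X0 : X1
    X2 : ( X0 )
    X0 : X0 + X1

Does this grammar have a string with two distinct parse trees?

Unambiguous

(G, A0, F are unreachable from X0, so their rules don't affect L(X0).) This is a standard precedence ladder (X0 over X1 over X2), with each level left-recursive on its own operator ('+' at X0, '*' at X1). That structure is LR(1), hence unambiguous.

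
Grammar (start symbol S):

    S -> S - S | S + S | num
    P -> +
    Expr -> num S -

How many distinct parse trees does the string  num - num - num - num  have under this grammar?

5

Parse trees for num - num - num - num:
  [S [S num] - [S [S num] - [S [S num] - [S num]]]]
  [S [S num] - [S [S [S num] - [S num]] - [S num]]]
  [S [S [S num] - [S num]] - [S [S num] - [S num]]]
  [S [S [S num] - [S [S num] - [S num]]] - [S num]]
  [S [S [S [S num] - [S num]] - [S num]] - [S num]]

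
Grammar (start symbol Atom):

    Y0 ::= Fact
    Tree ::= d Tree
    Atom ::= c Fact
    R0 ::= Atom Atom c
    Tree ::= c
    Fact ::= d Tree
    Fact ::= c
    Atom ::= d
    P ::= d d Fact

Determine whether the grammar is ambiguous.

Only Atom, Fact, Tree are reachable from Atom; ignoring the rest: The reachable rules are right-linear with at most one rule per (nonterminal, next-terminal) pair. Each input token forces the next rule, so parsing is deterministic.

Unambiguous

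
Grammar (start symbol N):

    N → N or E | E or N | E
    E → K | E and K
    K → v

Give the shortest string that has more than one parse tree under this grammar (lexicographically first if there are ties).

v or v

length 1: no string has ≥2 trees
length 3: v or v has 2 parse trees

Two derivations of v or v:
  N ⇒ N or E ⇒ E or E ⇒ K or E ⇒ v or E ⇒ v or K ⇒ v or v
  N ⇒ E or N ⇒ K or N ⇒ v or N ⇒ v or E ⇒ v or K ⇒ v or v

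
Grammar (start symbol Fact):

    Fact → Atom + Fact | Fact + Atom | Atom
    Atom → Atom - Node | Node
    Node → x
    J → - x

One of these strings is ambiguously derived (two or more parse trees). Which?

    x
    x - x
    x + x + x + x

x + x + x + x

x: 1 tree
x - x: 1 tree
x + x + x + x: 8 trees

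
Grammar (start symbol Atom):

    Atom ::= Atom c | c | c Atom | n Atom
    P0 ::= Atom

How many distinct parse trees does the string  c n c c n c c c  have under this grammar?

Parse trees for c n c c n c c c (showing first 6 of 29):
  [Atom [Atom [Atom c [Atom n [Atom c [Atom c [Atom n [Atom c]]]]]] c] c]
  [Atom [Atom c [Atom [Atom n [Atom c [Atom c [Atom n [Atom c]]]]] c]] c]
  [Atom [Atom c [Atom n [Atom [Atom c [Atom c [Atom n [Atom c]]]] c]]] c]
  [Atom [Atom c [Atom n [Atom c [Atom [Atom c [Atom n [Atom c]]] c]]]] c]
  [Atom [Atom c [Atom n [Atom c [Atom c [Atom [Atom n [Atom c]] c]]]]] c]
  [Atom [Atom c [Atom n [Atom c [Atom c [Atom n [Atom [Atom c] c]]]]]] c]

29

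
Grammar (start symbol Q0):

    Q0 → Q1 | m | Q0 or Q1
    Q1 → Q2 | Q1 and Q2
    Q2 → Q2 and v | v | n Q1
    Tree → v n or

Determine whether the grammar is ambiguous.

Witness: v and v

Derivation 1: Q0 ⇒ Q1 ⇒ Q2 ⇒ Q2 and v ⇒ v and v
Derivation 2: Q0 ⇒ Q1 ⇒ Q1 and Q2 ⇒ Q2 and Q2 ⇒ v and Q2 ⇒ v and v

Two distinct leftmost derivations for the same string.

Ambiguous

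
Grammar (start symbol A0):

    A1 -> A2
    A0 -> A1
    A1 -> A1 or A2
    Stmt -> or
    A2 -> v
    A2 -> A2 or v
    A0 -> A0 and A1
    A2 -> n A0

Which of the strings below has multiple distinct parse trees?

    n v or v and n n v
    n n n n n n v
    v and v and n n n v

n v or v and n n v

n v or v and n n v: 6 trees
n n n n n n v: 1 tree
v and v and n n n v: 1 tree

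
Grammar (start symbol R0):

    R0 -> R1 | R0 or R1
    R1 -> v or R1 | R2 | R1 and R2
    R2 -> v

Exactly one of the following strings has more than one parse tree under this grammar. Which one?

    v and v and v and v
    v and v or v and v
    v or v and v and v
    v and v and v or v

v or v and v and v

v and v and v and v: 1 tree
v and v or v and v: 1 tree
v or v and v and v: 4 trees
v and v and v or v: 1 tree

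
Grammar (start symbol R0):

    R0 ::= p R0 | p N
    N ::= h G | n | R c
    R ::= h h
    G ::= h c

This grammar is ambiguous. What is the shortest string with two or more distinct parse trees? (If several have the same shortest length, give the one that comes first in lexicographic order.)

length 2: no string has ≥2 trees
length 3: no string has ≥2 trees
length 4: p h h c has 2 parse trees

Two derivations of p h h c:
  R0 ⇒ p N ⇒ p h G ⇒ p h h c
  R0 ⇒ p N ⇒ p R c ⇒ p h h c

p h h c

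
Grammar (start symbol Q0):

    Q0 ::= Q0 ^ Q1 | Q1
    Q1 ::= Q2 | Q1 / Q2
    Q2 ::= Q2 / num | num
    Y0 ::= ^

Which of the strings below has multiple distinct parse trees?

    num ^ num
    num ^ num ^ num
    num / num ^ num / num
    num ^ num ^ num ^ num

num / num ^ num / num

num ^ num: 1 tree
num ^ num ^ num: 1 tree
num / num ^ num / num: 4 trees
num ^ num ^ num ^ num: 1 tree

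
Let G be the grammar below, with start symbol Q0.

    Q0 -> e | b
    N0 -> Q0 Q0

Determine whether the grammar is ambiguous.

Unambiguous

(N0 is unreachable from Q0, so its rules don't affect L(Q0).) Each reachable nonterminal has at most one production per leading terminal, and all productions are right-linear; the derivation is determined token-by-token.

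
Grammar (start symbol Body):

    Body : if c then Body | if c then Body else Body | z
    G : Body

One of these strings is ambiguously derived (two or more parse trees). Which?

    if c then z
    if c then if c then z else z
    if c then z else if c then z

if c then z: 1 tree
if c then if c then z else z: 2 trees
if c then z else if c then z: 1 tree

if c then if c then z else z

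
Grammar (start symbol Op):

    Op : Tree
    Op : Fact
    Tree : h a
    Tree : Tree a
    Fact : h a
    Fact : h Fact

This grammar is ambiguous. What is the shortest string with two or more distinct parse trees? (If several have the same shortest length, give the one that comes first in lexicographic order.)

length 2: h a has 2 parse trees

Two derivations of h a:
  Op ⇒ Tree ⇒ h a
  Op ⇒ Fact ⇒ h a

h a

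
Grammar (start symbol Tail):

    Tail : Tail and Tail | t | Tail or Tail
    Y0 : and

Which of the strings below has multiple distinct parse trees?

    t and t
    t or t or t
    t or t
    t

t or t or t

t and t: 1 tree
t or t or t: 2 trees
t or t: 1 tree
t: 1 tree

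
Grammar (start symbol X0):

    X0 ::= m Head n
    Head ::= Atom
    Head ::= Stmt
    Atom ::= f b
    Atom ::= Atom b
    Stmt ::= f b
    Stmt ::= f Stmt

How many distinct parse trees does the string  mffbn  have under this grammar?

Parse trees for mffbn:
  [X0 m [Head [Stmt f [Stmt f b]]] n]

1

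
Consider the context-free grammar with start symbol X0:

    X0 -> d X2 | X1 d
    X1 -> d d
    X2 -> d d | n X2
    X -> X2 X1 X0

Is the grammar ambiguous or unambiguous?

Witness: d d d

Derivation 1: X0 ⇒ d X2 ⇒ d d d
Derivation 2: X0 ⇒ X1 d ⇒ d d d

Two distinct leftmost derivations for the same string.

Ambiguous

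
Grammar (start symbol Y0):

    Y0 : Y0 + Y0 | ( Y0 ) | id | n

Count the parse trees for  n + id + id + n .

5

Parse trees for n + id + id + n:
  [Y0 [Y0 n] + [Y0 [Y0 id] + [Y0 [Y0 id] + [Y0 n]]]]
  [Y0 [Y0 n] + [Y0 [Y0 [Y0 id] + [Y0 id]] + [Y0 n]]]
  [Y0 [Y0 [Y0 n] + [Y0 id]] + [Y0 [Y0 id] + [Y0 n]]]
  [Y0 [Y0 [Y0 n] + [Y0 [Y0 id] + [Y0 id]]] + [Y0 n]]
  [Y0 [Y0 [Y0 [Y0 n] + [Y0 id]] + [Y0 id]] + [Y0 n]]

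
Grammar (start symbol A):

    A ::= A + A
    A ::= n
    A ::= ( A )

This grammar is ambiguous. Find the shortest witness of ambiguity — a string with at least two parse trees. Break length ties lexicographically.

n + n + n

length 1: no string has ≥2 trees
length 3: no string has ≥2 trees
length 5: n + n + n has 2 parse trees

Two derivations of n + n + n:
  A ⇒ A + A ⇒ A + A + A ⇒ n + A + A ⇒ n + n + A ⇒ n + n + n
  A ⇒ A + A ⇒ n + A ⇒ n + A + A ⇒ n + n + A ⇒ n + n + n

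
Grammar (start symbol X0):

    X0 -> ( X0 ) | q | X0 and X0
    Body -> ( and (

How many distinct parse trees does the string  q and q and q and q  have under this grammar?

5

Parse trees for q and q and q and q:
  [X0 [X0 q] and [X0 [X0 q] and [X0 [X0 q] and [X0 q]]]]
  [X0 [X0 q] and [X0 [X0 [X0 q] and [X0 q]] and [X0 q]]]
  [X0 [X0 [X0 q] and [X0 q]] and [X0 [X0 q] and [X0 q]]]
  [X0 [X0 [X0 q] and [X0 [X0 q] and [X0 q]]] and [X0 q]]
  [X0 [X0 [X0 [X0 q] and [X0 q]] and [X0 q]] and [X0 q]]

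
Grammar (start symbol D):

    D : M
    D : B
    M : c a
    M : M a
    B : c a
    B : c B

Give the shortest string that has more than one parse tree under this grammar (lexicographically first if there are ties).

c a

length 2: c a has 2 parse trees

Two derivations of c a:
  D ⇒ M ⇒ c a
  D ⇒ B ⇒ c a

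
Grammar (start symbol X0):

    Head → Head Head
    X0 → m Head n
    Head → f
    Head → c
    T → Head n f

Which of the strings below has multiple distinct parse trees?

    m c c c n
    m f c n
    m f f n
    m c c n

m c c c n

m c c c n: 2 trees
m f c n: 1 tree
m f f n: 1 tree
m c c n: 1 tree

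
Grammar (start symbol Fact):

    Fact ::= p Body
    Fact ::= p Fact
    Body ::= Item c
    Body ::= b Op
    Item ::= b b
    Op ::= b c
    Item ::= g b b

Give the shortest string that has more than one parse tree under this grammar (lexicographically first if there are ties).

length 4: p b b c has 2 parse trees

Two derivations of p b b c:
  Fact ⇒ p Body ⇒ p Item c ⇒ p b b c
  Fact ⇒ p Body ⇒ p b Op ⇒ p b b c

p b b c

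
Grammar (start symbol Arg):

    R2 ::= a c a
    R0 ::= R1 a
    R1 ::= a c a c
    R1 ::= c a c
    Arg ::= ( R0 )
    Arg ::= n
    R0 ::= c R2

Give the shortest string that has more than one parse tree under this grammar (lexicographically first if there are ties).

length 1: no string has ≥2 trees
length 6: ( c a c a ) has 2 parse trees

Two derivations of ( c a c a ):
  Arg ⇒ ( R0 ) ⇒ ( R1 a ) ⇒ ( c a c a )
  Arg ⇒ ( R0 ) ⇒ ( c R2 ) ⇒ ( c a c a )

( c a c a )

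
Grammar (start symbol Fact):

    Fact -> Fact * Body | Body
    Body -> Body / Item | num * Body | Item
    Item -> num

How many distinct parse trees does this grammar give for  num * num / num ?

Parse trees for num * num / num:
  [Fact [Fact [Body [Item num]]] * [Body [Body [Item num]] / [Item num]]]
  [Fact [Body [Body num * [Body [Item num]]] / [Item num]]]
  [Fact [Body num * [Body [Body [Item num]] / [Item num]]]]

3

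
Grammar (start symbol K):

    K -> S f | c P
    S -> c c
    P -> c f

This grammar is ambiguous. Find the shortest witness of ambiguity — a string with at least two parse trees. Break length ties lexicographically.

length 3: c c f has 2 parse trees

Two derivations of c c f:
  K ⇒ S f ⇒ c c f
  K ⇒ c P ⇒ c c f

c c f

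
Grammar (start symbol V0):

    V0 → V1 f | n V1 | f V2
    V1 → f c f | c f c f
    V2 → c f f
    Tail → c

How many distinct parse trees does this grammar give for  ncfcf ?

Parse trees for ncfcf:
  [V0 n [V1 c f c f]]

1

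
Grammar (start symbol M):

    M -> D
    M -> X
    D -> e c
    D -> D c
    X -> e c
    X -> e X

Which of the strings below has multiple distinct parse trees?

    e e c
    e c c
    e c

e c

e e c: 1 tree
e c c: 1 tree
e c: 2 trees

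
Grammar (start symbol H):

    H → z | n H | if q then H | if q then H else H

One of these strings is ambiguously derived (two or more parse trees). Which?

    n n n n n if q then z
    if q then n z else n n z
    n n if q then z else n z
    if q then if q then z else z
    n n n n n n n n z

n n n n n if q then z: 1 tree
if q then n z else n n z: 1 tree
n n if q then z else n z: 1 tree
if q then if q then z else z: 2 trees
n n n n n n n n z: 1 tree

if q then if q then z else z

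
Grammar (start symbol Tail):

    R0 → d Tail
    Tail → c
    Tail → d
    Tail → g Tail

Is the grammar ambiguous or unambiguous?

Unambiguous

Only Tail is reachable from Tail; ignoring the rest: Restricted to the reachable nonterminals, every rule has the form A → t or A → t B, and no two rules for the same A share a first terminal. The grammar encodes a DFA — one run per string.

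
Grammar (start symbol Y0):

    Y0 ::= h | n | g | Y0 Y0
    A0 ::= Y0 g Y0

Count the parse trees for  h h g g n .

Parse trees for h h g g n (showing first 6 of 14):
  [Y0 [Y0 h] [Y0 [Y0 h] [Y0 [Y0 g] [Y0 [Y0 g] [Y0 n]]]]]
  [Y0 [Y0 h] [Y0 [Y0 h] [Y0 [Y0 [Y0 g] [Y0 g]] [Y0 n]]]]
  [Y0 [Y0 h] [Y0 [Y0 [Y0 h] [Y0 g]] [Y0 [Y0 g] [Y0 n]]]]
  [Y0 [Y0 h] [Y0 [Y0 [Y0 h] [Y0 [Y0 g] [Y0 g]]] [Y0 n]]]
  [Y0 [Y0 h] [Y0 [Y0 [Y0 [Y0 h] [Y0 g]] [Y0 g]] [Y0 n]]]
  [Y0 [Y0 [Y0 h] [Y0 h]] [Y0 [Y0 g] [Y0 [Y0 g] [Y0 n]]]]

14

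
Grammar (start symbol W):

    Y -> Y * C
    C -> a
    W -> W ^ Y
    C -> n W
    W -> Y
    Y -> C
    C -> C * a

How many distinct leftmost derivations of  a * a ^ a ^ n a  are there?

Parse trees for a * a ^ a ^ n a:
  [W [W [W [Y [Y [C a]] * [C a]]] ^ [Y [C a]]] ^ [Y [C n [W [Y [C a]]]]]]
  [W [W [W [Y [C [C a] * a]]] ^ [Y [C a]]] ^ [Y [C n [W [Y [C a]]]]]]

2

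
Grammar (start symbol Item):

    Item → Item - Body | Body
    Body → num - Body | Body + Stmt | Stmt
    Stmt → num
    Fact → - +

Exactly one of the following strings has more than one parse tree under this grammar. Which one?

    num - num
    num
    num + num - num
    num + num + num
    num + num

num - num

num - num: 2 trees
num: 1 tree
num + num - num: 1 tree
num + num + num: 1 tree
num + num: 1 tree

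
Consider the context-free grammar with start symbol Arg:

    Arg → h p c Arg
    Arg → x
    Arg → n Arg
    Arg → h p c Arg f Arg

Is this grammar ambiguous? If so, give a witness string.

Ambiguous

Witness: h p c h p c x f x

Derivation 1: Arg ⇒ h p c Arg ⇒ h p c h p c Arg f Arg ⇒ h p c h p c x f Arg ⇒ h p c h p c x f x
Derivation 2: Arg ⇒ h p c Arg f Arg ⇒ h p c h p c Arg f Arg ⇒ h p c h p c x f Arg ⇒ h p c h p c x f x

Two distinct leftmost derivations for the same string.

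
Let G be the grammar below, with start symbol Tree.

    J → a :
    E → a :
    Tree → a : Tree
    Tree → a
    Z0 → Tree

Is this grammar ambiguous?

(J, E, Z0 are unreachable from Tree, so their rules don't affect L(Tree).) The reachable grammar is A → atom sep A | atom. Each atom is followed by either the separator (recurse) or end-of-string (stop) — no choice point.

Unambiguous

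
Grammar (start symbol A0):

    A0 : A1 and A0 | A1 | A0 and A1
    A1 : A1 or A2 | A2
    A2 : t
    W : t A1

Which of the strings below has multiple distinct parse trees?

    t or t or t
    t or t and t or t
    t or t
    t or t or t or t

t or t and t or t

t or t or t: 1 tree
t or t and t or t: 2 trees
t or t: 1 tree
t or t or t or t: 1 tree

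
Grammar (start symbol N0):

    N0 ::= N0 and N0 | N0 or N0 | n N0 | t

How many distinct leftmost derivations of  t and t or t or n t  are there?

5

Parse trees for t and t or t or n t:
  [N0 [N0 t] and [N0 [N0 t] or [N0 [N0 t] or [N0 n [N0 t]]]]]
  [N0 [N0 t] and [N0 [N0 [N0 t] or [N0 t]] or [N0 n [N0 t]]]]
  [N0 [N0 [N0 t] and [N0 t]] or [N0 [N0 t] or [N0 n [N0 t]]]]
  [N0 [N0 [N0 t] and [N0 [N0 t] or [N0 t]]] or [N0 n [N0 t]]]
  [N0 [N0 [N0 [N0 t] and [N0 t]] or [N0 t]] or [N0 n [N0 t]]]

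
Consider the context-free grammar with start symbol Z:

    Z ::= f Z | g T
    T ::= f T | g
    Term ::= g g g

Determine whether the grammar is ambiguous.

Only Z, T are reachable from Z; ignoring the rest: Each reachable nonterminal has at most one production per leading terminal, and all productions are right-linear; the derivation is determined token-by-token.

Unambiguous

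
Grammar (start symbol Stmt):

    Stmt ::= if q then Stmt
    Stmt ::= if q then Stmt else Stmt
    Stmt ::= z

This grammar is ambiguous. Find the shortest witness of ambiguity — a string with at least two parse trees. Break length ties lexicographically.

if q then if q then z else z

length 1: no string has ≥2 trees
length 4: no string has ≥2 trees
length 6: no string has ≥2 trees
length 7: no string has ≥2 trees
length 9: if q then if q then z else z has 2 parse trees

Two derivations of if q then if q then z else z:
  Stmt ⇒ if q then Stmt ⇒ if q then if q then Stmt else Stmt ⇒ if q then if q then z else Stmt ⇒ if q then if q then z else z
  Stmt ⇒ if q then Stmt else Stmt ⇒ if q then if q then Stmt else Stmt ⇒ if q then if q then z else Stmt ⇒ if q then if q then z else z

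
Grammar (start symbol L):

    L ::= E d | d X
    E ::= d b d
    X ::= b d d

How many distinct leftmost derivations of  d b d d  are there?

2

Parse trees for d b d d:
  [L [E d b d] d]
  [L d [X b d d]]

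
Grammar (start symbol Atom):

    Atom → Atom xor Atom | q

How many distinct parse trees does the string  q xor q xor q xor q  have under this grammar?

5

Parse trees for q xor q xor q xor q:
  [Atom [Atom q] xor [Atom [Atom q] xor [Atom [Atom q] xor [Atom q]]]]
  [Atom [Atom q] xor [Atom [Atom [Atom q] xor [Atom q]] xor [Atom q]]]
  [Atom [Atom [Atom q] xor [Atom q]] xor [Atom [Atom q] xor [Atom q]]]
  [Atom [Atom [Atom q] xor [Atom [Atom q] xor [Atom q]]] xor [Atom q]]
  [Atom [Atom [Atom [Atom q] xor [Atom q]] xor [Atom q]] xor [Atom q]]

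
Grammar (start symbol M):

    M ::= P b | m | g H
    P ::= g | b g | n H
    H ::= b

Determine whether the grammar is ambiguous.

Ambiguous

Witness: g b

Derivation 1: M ⇒ P b ⇒ g b
Derivation 2: M ⇒ g H ⇒ g b

Two distinct leftmost derivations for the same string.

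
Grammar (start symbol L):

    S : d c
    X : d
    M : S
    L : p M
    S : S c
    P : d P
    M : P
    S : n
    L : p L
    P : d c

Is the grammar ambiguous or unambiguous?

Witness: p d c

Derivation 1: L ⇒ p M ⇒ p S ⇒ p d c
Derivation 2: L ⇒ p M ⇒ p P ⇒ p d c

Two distinct leftmost derivations for the same string.

Ambiguous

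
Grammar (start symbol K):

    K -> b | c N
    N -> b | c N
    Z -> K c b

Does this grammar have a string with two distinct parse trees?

Unambiguous

Only K, N are reachable from K; ignoring the rest: The reachable rules are right-linear with at most one rule per (nonterminal, next-terminal) pair. Each input token forces the next rule, so parsing is deterministic.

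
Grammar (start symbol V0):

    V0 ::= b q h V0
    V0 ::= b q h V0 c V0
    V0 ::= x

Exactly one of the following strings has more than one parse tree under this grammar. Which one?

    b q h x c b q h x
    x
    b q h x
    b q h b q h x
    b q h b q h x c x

b q h x c b q h x: 1 tree
x: 1 tree
b q h x: 1 tree
b q h b q h x: 1 tree
b q h b q h x c x: 2 trees

b q h b q h x c x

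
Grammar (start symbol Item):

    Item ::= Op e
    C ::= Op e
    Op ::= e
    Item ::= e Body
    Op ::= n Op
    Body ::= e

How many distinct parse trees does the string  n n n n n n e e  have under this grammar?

1

Parse trees for n n n n n n e e:
  [Item [Op n [Op n [Op n [Op n [Op n [Op n [Op e]]]]]]] e]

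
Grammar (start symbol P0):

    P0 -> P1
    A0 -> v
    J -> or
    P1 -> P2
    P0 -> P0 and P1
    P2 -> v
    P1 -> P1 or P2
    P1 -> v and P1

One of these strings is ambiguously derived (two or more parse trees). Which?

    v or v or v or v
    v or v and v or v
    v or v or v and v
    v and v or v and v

v and v or v and v

v or v or v or v: 1 tree
v or v and v or v: 1 tree
v or v or v and v: 1 tree
v and v or v and v: 3 trees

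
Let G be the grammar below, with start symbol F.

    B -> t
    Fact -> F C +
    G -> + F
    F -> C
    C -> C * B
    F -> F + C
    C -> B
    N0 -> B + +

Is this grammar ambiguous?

Unambiguous

(G, N0, Fact are unreachable from F, so their rules don't affect L(F).) This is a standard precedence ladder (F over C over B), with each level left-recursive on its own operator ('+' at F, '*' at C). That structure is LR(1), hence unambiguous.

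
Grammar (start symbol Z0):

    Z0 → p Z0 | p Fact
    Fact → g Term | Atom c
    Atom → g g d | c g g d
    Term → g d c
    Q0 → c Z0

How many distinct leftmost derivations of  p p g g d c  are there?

2

Parse trees for p p g g d c:
  [Z0 p [Z0 p [Fact g [Term g d c]]]]
  [Z0 p [Z0 p [Fact [Atom g g d] c]]]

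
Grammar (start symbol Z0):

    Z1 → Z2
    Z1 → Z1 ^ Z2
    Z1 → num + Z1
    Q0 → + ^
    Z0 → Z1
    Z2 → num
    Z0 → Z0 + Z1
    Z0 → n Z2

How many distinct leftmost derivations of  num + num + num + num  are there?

8

Parse trees for num + num + num + num:
  [Z0 [Z1 num + [Z1 num + [Z1 num + [Z1 [Z2 num]]]]]]
  [Z0 [Z0 [Z1 [Z2 num]]] + [Z1 num + [Z1 num + [Z1 [Z2 num]]]]]
  [Z0 [Z0 [Z1 num + [Z1 [Z2 num]]]] + [Z1 num + [Z1 [Z2 num]]]]
  [Z0 [Z0 [Z0 [Z1 [Z2 num]]] + [Z1 [Z2 num]]] + [Z1 num + [Z1 [Z2 num]]]]
  [Z0 [Z0 [Z1 num + [Z1 num + [Z1 [Z2 num]]]]] + [Z1 [Z2 num]]]
  [Z0 [Z0 [Z0 [Z1 [Z2 num]]] + [Z1 num + [Z1 [Z2 num]]]] + [Z1 [Z2 num]]]
  [Z0 [Z0 [Z0 [Z1 num + [Z1 [Z2 num]]]] + [Z1 [Z2 num]]] + [Z1 [Z2 num]]]
  [Z0 [Z0 [Z0 [Z0 [Z1 [Z2 num]]] + [Z1 [Z2 num]]] + [Z1 [Z2 num]]] + [Z1 [Z2 num]]]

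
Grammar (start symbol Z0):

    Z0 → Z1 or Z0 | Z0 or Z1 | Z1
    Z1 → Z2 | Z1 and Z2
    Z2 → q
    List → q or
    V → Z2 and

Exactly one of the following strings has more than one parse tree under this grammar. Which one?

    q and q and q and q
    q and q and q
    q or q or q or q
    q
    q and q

q or q or q or q

q and q and q and q: 1 tree
q and q and q: 1 tree
q or q or q or q: 8 trees
q: 1 tree
q and q: 1 tree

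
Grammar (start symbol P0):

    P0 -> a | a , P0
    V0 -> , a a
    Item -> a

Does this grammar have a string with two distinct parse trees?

(V0, Item are unreachable from P0, so their rules don't affect L(P0).) Right-recursive list with a separator: after each atom, whether the separator follows determines the rule. One parse per string.

Unambiguous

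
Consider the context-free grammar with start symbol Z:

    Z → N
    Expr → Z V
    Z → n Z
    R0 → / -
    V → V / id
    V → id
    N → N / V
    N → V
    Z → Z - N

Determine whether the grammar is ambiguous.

Ambiguous

Witness: id / id

Derivation 1: Z ⇒ N ⇒ N / V ⇒ V / V ⇒ id / V ⇒ id / id
Derivation 2: Z ⇒ N ⇒ V ⇒ V / id ⇒ id / id

Two distinct leftmost derivations for the same string.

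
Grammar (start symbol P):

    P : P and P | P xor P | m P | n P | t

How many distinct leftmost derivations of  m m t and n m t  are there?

3

Parse trees for m m t and n m t:
  [P [P m [P m [P t]]] and [P n [P m [P t]]]]
  [P m [P [P m [P t]] and [P n [P m [P t]]]]]
  [P m [P m [P [P t] and [P n [P m [P t]]]]]]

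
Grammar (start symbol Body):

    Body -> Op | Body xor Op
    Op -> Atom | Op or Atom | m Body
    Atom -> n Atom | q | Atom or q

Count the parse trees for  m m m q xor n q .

Parse trees for m m m q xor n q:
  [Body [Op m [Body [Op m [Body [Op m [Body [Body [Op [Atom q]]] xor [Op [Atom n [Atom q]]]]]]]]]]
  [Body [Op m [Body [Op m [Body [Body [Op m [Body [Op [Atom q]]]]] xor [Op [Atom n [Atom q]]]]]]]]
  [Body [Op m [Body [Body [Op m [Body [Op m [Body [Op [Atom q]]]]]]] xor [Op [Atom n [Atom q]]]]]]
  [Body [Body [Op m [Body [Op m [Body [Op m [Body [Op [Atom q]]]]]]]]] xor [Op [Atom n [Atom q]]]]

4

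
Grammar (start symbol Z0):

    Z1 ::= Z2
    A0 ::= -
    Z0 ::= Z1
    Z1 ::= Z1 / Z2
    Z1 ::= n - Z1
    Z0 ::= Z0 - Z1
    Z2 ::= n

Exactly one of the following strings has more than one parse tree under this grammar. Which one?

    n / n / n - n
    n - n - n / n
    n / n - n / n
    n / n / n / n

n / n / n - n: 1 tree
n - n - n / n: 7 trees
n / n - n / n: 1 tree
n / n / n / n: 1 tree

n - n - n / n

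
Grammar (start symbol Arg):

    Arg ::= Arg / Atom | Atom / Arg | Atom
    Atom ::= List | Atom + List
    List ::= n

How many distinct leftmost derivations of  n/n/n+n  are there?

Parse trees for n/n/n+n:
  [Arg [Arg [Arg [Atom [List n]]] / [Atom [List n]]] / [Atom [Atom [List n]] + [List n]]]
  [Arg [Arg [Atom [List n]] / [Arg [Atom [List n]]]] / [Atom [Atom [List n]] + [List n]]]
  [Arg [Atom [List n]] / [Arg [Arg [Atom [List n]]] / [Atom [Atom [List n]] + [List n]]]]
  [Arg [Atom [List n]] / [Arg [Atom [List n]] / [Arg [Atom [Atom [List n]] + [List n]]]]]

4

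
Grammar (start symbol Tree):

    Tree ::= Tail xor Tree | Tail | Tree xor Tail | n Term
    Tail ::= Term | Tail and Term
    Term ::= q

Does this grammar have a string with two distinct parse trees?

Ambiguous

Witness: q xor q

Derivation 1: Tree ⇒ Tail xor Tree ⇒ Term xor Tree ⇒ q xor Tree ⇒ q xor Tail ⇒ q xor Term ⇒ q xor q
Derivation 2: Tree ⇒ Tree xor Tail ⇒ Tail xor Tail ⇒ Term xor Tail ⇒ q xor Tail ⇒ q xor Term ⇒ q xor q

Two distinct leftmost derivations for the same string.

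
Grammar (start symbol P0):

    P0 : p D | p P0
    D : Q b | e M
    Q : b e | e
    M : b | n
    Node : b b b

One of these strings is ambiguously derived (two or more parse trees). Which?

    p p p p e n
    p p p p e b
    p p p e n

p p p p e b

p p p p e n: 1 tree
p p p p e b: 2 trees
p p p e n: 1 tree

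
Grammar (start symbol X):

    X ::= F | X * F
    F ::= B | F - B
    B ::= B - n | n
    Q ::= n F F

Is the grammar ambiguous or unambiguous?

Witness: n - n

Derivation 1: X ⇒ F ⇒ B ⇒ B - n ⇒ n - n
Derivation 2: X ⇒ F ⇒ F - B ⇒ B - B ⇒ n - B ⇒ n - n

Two distinct leftmost derivations for the same string.

Ambiguous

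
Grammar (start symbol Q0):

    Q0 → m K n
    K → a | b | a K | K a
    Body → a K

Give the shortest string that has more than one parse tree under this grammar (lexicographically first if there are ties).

m a a n

length 3: no string has ≥2 trees
length 4: m a a n has 2 parse trees

Two derivations of m a a n:
  Q0 ⇒ m K n ⇒ m a K n ⇒ m a a n
  Q0 ⇒ m K n ⇒ m K a n ⇒ m a a n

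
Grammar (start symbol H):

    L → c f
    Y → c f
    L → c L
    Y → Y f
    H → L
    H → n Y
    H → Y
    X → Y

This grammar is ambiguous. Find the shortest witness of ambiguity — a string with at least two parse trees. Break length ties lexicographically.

c f

length 2: c f has 2 parse trees

Two derivations of c f:
  H ⇒ L ⇒ c f
  H ⇒ Y ⇒ c f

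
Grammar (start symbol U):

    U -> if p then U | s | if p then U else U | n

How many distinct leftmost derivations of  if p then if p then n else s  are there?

2

Parse trees for if p then if p then n else s:
  [U if p then [U if p then [U n] else [U s]]]
  [U if p then [U if p then [U n]] else [U s]]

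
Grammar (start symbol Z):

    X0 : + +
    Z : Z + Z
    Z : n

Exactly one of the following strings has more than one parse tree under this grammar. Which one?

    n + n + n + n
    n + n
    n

n + n + n + n

n + n + n + n: 5 trees
n + n: 1 tree
n: 1 tree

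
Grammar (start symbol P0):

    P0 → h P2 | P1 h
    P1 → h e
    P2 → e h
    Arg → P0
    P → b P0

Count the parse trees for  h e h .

Parse trees for h e h:
  [P0 h [P2 e h]]
  [P0 [P1 h e] h]

2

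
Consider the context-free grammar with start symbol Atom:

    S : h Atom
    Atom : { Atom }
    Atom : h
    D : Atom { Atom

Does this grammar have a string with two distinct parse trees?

Unambiguous

Only Atom is reachable from Atom; ignoring the rest: L(Atom) is { openⁿ atom closeⁿ : n ≥ 0 }. The bracket depth fixes n, and the derivation is forced at every step.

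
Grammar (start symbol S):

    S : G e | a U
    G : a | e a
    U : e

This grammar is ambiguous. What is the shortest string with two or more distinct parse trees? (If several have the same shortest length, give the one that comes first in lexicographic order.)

a e

length 2: a e has 2 parse trees

Two derivations of a e:
  S ⇒ G e ⇒ a e
  S ⇒ a U ⇒ a e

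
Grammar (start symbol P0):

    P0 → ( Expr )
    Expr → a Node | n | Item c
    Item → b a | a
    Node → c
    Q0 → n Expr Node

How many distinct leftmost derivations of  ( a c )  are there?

2

Parse trees for ( a c ):
  [P0 ( [Expr a [Node c]] )]
  [P0 ( [Expr [Item a] c] )]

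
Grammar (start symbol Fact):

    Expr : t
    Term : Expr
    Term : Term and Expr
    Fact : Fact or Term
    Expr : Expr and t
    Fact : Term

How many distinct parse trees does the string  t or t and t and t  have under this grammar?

Parse trees for t or t and t and t:
  [Fact [Fact [Term [Expr t]]] or [Term [Expr [Expr [Expr t] and t] and t]]]
  [Fact [Fact [Term [Expr t]]] or [Term [Term [Expr t]] and [Expr [Expr t] and t]]]
  [Fact [Fact [Term [Expr t]]] or [Term [Term [Expr [Expr t] and t]] and [Expr t]]]
  [Fact [Fact [Term [Expr t]]] or [Term [Term [Term [Expr t]] and [Expr t]] and [Expr t]]]

4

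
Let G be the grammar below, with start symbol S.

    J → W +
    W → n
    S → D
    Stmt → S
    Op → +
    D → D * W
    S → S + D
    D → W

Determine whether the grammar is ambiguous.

Only S, D, W are reachable from S; ignoring the rest: This is a standard precedence ladder (S over D over W), with each level left-recursive on its own operator ('+' at S, '*' at D). That structure is LR(1), hence unambiguous.

Unambiguous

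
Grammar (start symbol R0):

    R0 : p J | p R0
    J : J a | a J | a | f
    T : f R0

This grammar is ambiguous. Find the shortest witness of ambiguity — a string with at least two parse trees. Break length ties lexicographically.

p a a

length 2: no string has ≥2 trees
length 3: p a a has 2 parse trees

Two derivations of p a a:
  R0 ⇒ p J ⇒ p J a ⇒ p a a
  R0 ⇒ p J ⇒ p a J ⇒ p a a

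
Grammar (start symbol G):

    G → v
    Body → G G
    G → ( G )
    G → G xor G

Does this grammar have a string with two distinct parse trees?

Ambiguous

Witness: v xor v xor v

Derivation 1: G ⇒ G xor G ⇒ v xor G ⇒ v xor G xor G ⇒ v xor v xor G ⇒ v xor v xor v
Derivation 2: G ⇒ G xor G ⇒ G xor G xor G ⇒ v xor G xor G ⇒ v xor v xor G ⇒ v xor v xor v

Two distinct leftmost derivations for the same string.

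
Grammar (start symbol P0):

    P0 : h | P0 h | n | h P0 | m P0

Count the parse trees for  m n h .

2

Parse trees for m n h:
  [P0 [P0 m [P0 n]] h]
  [P0 m [P0 [P0 n] h]]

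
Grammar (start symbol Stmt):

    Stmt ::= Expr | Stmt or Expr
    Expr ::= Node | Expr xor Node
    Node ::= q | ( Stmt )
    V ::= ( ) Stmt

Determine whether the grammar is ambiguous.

Only Stmt, Expr, Node are reachable from Stmt; ignoring the rest: Stmt → Stmt or Expr | Expr  ;  Expr → Expr xor Node | Node  — a left-associative chain with Node at the bottom. Each string factors uniquely by precedence.

Unambiguous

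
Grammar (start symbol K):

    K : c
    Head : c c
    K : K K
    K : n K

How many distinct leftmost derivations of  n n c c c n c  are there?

28

Parse trees for n n c c c n c (showing first 6 of 28):
  [K [K n [K n [K c]]] [K [K c] [K [K c] [K n [K c]]]]]
  [K [K n [K n [K c]]] [K [K [K c] [K c]] [K n [K c]]]]
  [K [K [K n [K n [K c]]] [K c]] [K [K c] [K n [K c]]]]
  [K [K n [K [K n [K c]] [K c]]] [K [K c] [K n [K c]]]]
  [K [K n [K n [K [K c] [K c]]]] [K [K c] [K n [K c]]]]
  [K [K [K n [K n [K c]]] [K [K c] [K c]]] [K n [K c]]]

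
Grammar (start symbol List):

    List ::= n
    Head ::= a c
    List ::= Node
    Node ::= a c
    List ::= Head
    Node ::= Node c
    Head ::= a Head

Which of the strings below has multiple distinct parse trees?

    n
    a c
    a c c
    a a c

n: 1 tree
a c: 2 trees
a c c: 1 tree
a a c: 1 tree

a c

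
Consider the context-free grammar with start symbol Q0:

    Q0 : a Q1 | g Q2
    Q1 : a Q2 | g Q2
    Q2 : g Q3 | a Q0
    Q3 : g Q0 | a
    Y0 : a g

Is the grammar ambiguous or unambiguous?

(Y0 is unreachable from Q0, so its rules don't affect L(Q0).) Restricted to the reachable nonterminals, every rule has the form A → t or A → t B, and no two rules for the same A share a first terminal. The grammar encodes a DFA — one run per string.

Unambiguous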